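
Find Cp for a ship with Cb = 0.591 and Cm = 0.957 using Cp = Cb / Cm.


Formula: Cp = Cb / Cm
Substituting: Cp = 0.591 / 0.957
Result: Cp ≈ 0.61755 (5 s.f.)

0.61755


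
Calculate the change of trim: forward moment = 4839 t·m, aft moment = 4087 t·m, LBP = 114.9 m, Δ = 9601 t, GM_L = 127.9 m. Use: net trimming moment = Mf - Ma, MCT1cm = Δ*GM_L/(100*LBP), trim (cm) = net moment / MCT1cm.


Formula: net trimming moment = Mf - Ma; MCT1cm = Δ*GM_L/(100*LBP); trim = net moment / MCT1cm
Step 1 — net trimming moment = 4839 - 4087 = 752 t·m
Step 2 — MCT1cm = 9601 * 127.9 / (100 * 114.9) = 106.8728 t·m/cm
Step 3 — trim = 752 / 106.8728 ≈ 7.0364 cm (5 s.f.)

7.0364 cm


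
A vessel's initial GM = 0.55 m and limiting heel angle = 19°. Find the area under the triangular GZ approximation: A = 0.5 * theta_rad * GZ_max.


Formula: GZ_max = GM * sin(theta); Area = 0.5 * theta_rad * GZ_max
Step 1 — GZ_max = 0.55 * sin(19°) = 0.55 * 0.325568 = 0.179062 m
Step 2 — theta_rad = 19 * pi/180 = 0.331613 rad
Step 3 — Area = 0.5 * 0.331613 * 0.179062 ≈ 0.029690 m·rad (5 s.f.)

0.029690 m·rad


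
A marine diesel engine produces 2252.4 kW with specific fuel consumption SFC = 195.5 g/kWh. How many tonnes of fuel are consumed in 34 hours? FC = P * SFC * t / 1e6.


Formula: FC (tonnes) = P * SFC * t / 1,000,000
Step 1 — P * SFC * t = 2252.4 * 195.5 * 34 = 14971702.8 g
Step 2 — FC (tonnes) = 14971702.8 / 1,000,000 ≈ 14.972 tonnes (5 s.f.)

14.972 tonnes


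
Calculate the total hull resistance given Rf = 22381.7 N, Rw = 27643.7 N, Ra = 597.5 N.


Formula: Rt = Rf + Rw + Ra
Substituting: Rt = 22381.7 + 27643.7 + 597.5
Result: Rt = 50622.9 N

50622.9 N


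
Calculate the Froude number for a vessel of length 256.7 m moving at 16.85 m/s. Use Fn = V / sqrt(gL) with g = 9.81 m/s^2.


Formula: Fn = V / sqrt(g * L)
Step 1 — g * L = 9.81 * 256.7 = 2518.227
Step 2 — sqrt(g * L) = sqrt(2518.227) = 50.181939
Step 3 — Fn = 16.85 / 50.181939 ≈ 0.33578 (5 s.f.)

0.33578


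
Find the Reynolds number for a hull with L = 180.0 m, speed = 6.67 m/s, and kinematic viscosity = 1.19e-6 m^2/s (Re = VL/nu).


Formula: Re = V * L / nu
Step 1 — V * L = 6.67 * 180.0 = 1200.6 m^2/s
Step 2 — Re = 1200.6 / 1.19e-6 = 1.01e+09

1.01e+09


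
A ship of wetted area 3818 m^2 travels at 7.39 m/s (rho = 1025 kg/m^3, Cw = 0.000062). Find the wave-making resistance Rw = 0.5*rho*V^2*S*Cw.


Formula: Rw = 0.5 * rho * V^2 * S * Cw
Step 1 — V^2 = 7.39^2 = 54.6121
Step 2 — 0.5 * rho * V^2 = 0.5 * 1025 * 54.6121 = 27988.70125
Step 3 — Rw = 27988.70125 * 3818 * 0.000062 ≈ 6625.4 N (5 s.f.)

6625.4 N


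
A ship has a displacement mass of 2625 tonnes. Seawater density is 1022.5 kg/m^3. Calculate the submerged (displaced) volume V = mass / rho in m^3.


Formula: V = mass / rho
Step 1 — convert tonnes to kg: 2625 t * 1000 = 2625000 kg
Step 2 — V = 2625000 / 1022.5 ≈ 2567.2 m^3 (5 s.f.)

2567.2 m^3


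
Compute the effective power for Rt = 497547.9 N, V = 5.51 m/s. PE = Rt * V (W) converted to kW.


Formula: PE = Rt * V / 1000 (kW)
Step 1 — PE (W) = 497547.9 * 5.51 = 2741488.929 W
Step 2 — PE (kW) = 2741488.929 / 1000 ≈ 2741.5 kW (5 s.f.)

2741.5 kW


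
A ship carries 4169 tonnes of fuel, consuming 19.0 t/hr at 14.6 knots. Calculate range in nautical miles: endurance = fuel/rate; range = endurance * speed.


Formula: endurance = fuel / rate; range = endurance * speed
Step 1 — endurance = 4169 / 19.0 = 219.4211 hours
Step 2 — range = 219.4211 * 14.6 ≈ 3203.5 nautical miles (5 s.f.)

3203.5 NM


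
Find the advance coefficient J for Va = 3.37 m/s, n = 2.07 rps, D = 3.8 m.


Formula: J = Va / (n * D)
Step 1 — n * D = 2.07 * 3.8 = 7.866
Step 2 — J = 3.37 / 7.866 ≈ 0.42843 (5 s.f.)

0.42843


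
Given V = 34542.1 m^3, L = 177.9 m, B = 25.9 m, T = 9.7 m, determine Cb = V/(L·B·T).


Formula: Cb = V / (L * B * T)
Step 1 — L * B * T = 177.9 * 25.9 * 9.7 = 44693.817 m^3
Step 2 — Cb = 34542.1 / 44693.817 ≈ 0.77286 (5 s.f.)

0.77286


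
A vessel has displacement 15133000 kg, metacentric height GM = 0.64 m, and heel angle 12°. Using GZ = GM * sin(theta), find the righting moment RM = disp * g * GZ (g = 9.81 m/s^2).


Formula: GZ = GM * sin(theta); RM = disp * g * GZ
Step 1 — GZ = 0.64 * sin(12°) = 0.64 * 0.207912 = 0.133064 m
Step 2 — RM = 15133000 * 9.81 * 0.133064 ≈ 19754000 N·m (5 s.f.)

19754000 N·m


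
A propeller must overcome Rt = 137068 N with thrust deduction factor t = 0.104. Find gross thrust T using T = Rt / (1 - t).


Formula: T = Rt / (1 - t)
Step 1 — (1 - t) = 1 - 0.104 = 0.896
Step 2 — T = 137068 / 0.896 ≈ 152980 N (5 s.f.)

152980 N


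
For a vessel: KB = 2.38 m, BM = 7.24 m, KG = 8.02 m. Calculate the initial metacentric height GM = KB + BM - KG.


Formula: GM = KB + BM - KG
Step 1 — KM = KB + BM = 2.38 + 7.24 = 9.62 m
Step 2 — GM = KM - KG = 9.62 - 8.02 = 1.6 m

1.6 m


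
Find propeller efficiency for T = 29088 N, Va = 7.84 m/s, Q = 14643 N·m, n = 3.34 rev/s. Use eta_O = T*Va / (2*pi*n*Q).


Formula: eta = T * Va / (2 * pi * n * Q)
Step 1 — numerator = T * Va = 29088 * 7.84 = 228049.92
Step 2 — 2 * pi * n = 2 * pi * 3.34 = 20.985839
Step 3 — denominator = 20.985839 * 14643 = 307295.64
Step 4 — eta = 228049.92 / 307295.64 ≈ 0.74212 (5 s.f.)

0.74212


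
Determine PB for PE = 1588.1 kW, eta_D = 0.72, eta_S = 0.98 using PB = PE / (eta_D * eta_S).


Formula: PB = PE / (eta_D * eta_S)
Step 1 — combined efficiency = eta_D * eta_S = 0.72 * 0.98 = 0.7056
Step 2 — PB = 1588.1 / 0.7056 ≈ 2250.7 kW (5 s.f.)

2250.7 kW


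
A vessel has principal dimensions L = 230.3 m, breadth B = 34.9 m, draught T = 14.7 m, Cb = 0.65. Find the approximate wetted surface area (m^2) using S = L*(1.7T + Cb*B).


Formula: S = 1.7*L*T + V/T with V = Cb*L*B*T, i.e. S = L * (1.7*T + Cb*B)
Step 1 — 1.7*T = 1.7 * 14.7 = 24.99 m
Step 2 — Cb*B = 0.65 * 34.9 = 22.685 m
Step 3 — 1.7*T + Cb*B = 24.99 + 22.685 = 47.675 m
Step 4 — S = 230.3 * 47.675 ≈ 10980 m^2 (5 s.f.)

10980 m^2


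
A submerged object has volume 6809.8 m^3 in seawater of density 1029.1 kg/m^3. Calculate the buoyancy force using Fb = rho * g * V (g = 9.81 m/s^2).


Formula: Fb = rho * g * V
Substituting: Fb = 1029.1 * 9.81 * 6809.8
Intermediate: 1029.1 * 9.81 = 10095.471
Result: Fb = 10095.471 * 6809.8 ≈ 68748000 N (5 s.f.)

68748000 N


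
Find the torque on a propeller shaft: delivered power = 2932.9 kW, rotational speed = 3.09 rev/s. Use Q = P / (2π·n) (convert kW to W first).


Formula: Q = P_W / (2 * pi * n)
Step 1 — P_W = 2932.9 kW * 1000 = 2932900.0 W
Step 2 — 2 * pi * n = 2 * pi * 3.09 = 19.415043
Step 3 — Q = 2932900.0 / 19.415043 ≈ 151060 N·m (5 s.f.)

151060 N·m


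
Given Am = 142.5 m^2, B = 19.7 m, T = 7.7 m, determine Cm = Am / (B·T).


Formula: Cm = Am / (B * T)
Step 1 — B * T = 19.7 * 7.7 = 151.69 m^2
Step 2 — Cm = 142.5 / 151.69 ≈ 0.93942 (5 s.f.)

0.93942


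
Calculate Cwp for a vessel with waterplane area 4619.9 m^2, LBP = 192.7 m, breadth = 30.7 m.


Formula: Cwp = Aw / (L * B)
Step 1 — L * B = 192.7 * 30.7 = 5915.89 m^2
Step 2 — Cwp = 4619.9 / 5915.89 ≈ 0.78093 (5 s.f.)

0.78093


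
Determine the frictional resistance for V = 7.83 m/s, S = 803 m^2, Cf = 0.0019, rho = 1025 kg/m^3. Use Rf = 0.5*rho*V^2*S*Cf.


Formula: Rf = 0.5 * rho * V^2 * S * Cf
Step 1 — V^2 = 7.83^2 = 61.3089
Step 2 — 0.5 * rho * V^2 = 0.5 * 1025 * 61.3089 = 31420.81125
Step 3 — Rf = 31420.81125 * 803 * 0.0019 ≈ 47939 N (5 s.f.)

47939 N


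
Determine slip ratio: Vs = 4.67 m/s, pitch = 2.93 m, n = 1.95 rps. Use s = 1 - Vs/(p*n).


Formula: s = 1 - Vs / (p * n)
Step 1 — p * n = 2.93 * 1.95 = 5.7135
Step 2 — Vs / (p*n) = 4.67 / 5.7135 = 0.817362 (6 d.p.)
Step 3 — s = 1 - 0.817362 = 0.182638

0.182638


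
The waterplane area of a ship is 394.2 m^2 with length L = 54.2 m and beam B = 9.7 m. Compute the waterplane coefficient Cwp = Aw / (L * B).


Formula: Cwp = Aw / (L * B)
Step 1 — L * B = 54.2 * 9.7 = 525.74 m^2
Step 2 — Cwp = 394.2 / 525.74 ≈ 0.74980 (5 s.f.)

0.74980


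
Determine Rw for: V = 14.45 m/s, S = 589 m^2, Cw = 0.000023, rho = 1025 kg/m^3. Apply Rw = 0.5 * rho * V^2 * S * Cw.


Formula: Rw = 0.5 * rho * V^2 * S * Cw
Step 1 — V^2 = 14.45^2 = 208.8025
Step 2 — 0.5 * rho * V^2 = 0.5 * 1025 * 208.8025 = 107011.28125
Step 3 — Rw = 107011.28125 * 589 * 0.000023 ≈ 1449.7 N (5 s.f.)

1449.7 N


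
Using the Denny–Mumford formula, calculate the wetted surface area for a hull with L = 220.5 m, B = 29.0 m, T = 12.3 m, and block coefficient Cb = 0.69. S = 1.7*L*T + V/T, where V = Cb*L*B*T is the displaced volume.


Formula: S = 1.7*L*T + V/T with V = Cb*L*B*T, i.e. S = L * (1.7*T + Cb*B)
Step 1 — 1.7*T = 1.7 * 12.3 = 20.91 m
Step 2 — Cb*B = 0.69 * 29.0 = 20.01 m
Step 3 — 1.7*T + Cb*B = 20.91 + 20.01 = 40.92 m
Step 4 — S = 220.5 * 40.92 ≈ 9022.9 m^2 (5 s.f.)

9022.9 m^2


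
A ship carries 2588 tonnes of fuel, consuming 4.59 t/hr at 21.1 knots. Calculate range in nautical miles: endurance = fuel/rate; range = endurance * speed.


Formula: endurance = fuel / rate; range = endurance * speed
Step 1 — endurance = 2588 / 4.59 = 563.8344 hours
Step 2 — range = 563.8344 * 21.1 ≈ 11897 nautical miles (5 s.f.)

11897 NM


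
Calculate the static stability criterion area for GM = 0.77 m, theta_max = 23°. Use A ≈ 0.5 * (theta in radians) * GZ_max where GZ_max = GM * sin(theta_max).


Formula: GZ_max = GM * sin(theta); Area = 0.5 * theta_rad * GZ_max
Step 1 — GZ_max = 0.77 * sin(23°) = 0.77 * 0.390731 = 0.300863 m
Step 2 — theta_rad = 23 * pi/180 = 0.401426 rad
Step 3 — Area = 0.5 * 0.401426 * 0.300863 ≈ 0.060387 m·rad (5 s.f.)

0.060387 m·rad


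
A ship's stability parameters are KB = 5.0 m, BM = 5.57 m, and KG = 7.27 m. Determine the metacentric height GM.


Formula: GM = KB + BM - KG
Step 1 — KM = KB + BM = 5.0 + 5.57 = 10.57 m
Step 2 — GM = KM - KG = 10.57 - 7.27 = 3.3 m

3.3 m


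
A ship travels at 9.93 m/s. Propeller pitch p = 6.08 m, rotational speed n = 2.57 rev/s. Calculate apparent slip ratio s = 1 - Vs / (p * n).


Formula: s = 1 - Vs / (p * n)
Step 1 — p * n = 6.08 * 2.57 = 15.6256
Step 2 — Vs / (p*n) = 9.93 / 15.6256 = 0.635496 (6 d.p.)
Step 3 — s = 1 - 0.635496 = 0.364504

0.364504


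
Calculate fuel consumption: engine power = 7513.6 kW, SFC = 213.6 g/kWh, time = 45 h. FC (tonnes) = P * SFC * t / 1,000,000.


Formula: FC (tonnes) = P * SFC * t / 1,000,000
Step 1 — P * SFC * t = 7513.6 * 213.6 * 45 = 72220723.2 g
Step 2 — FC (tonnes) = 72220723.2 / 1,000,000 ≈ 72.221 tonnes (5 s.f.)

72.221 tonnes


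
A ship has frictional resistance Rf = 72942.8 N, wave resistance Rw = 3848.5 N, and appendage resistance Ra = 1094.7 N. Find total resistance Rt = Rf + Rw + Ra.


Formula: Rt = Rf + Rw + Ra
Substituting: Rt = 72942.8 + 3848.5 + 1094.7
Result: Rt = 77886.0 N

77886.0 N


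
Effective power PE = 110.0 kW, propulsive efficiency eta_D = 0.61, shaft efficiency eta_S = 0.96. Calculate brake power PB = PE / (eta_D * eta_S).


Formula: PB = PE / (eta_D * eta_S)
Step 1 — combined efficiency = eta_D * eta_S = 0.61 * 0.96 = 0.5856
Step 2 — PB = 110.0 / 0.5856 ≈ 187.84 kW (5 s.f.)

187.84 kW


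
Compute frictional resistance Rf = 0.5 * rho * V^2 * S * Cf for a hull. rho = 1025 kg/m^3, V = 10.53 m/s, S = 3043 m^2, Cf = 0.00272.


Formula: Rf = 0.5 * rho * V^2 * S * Cf
Step 1 — V^2 = 10.53^2 = 110.8809
Step 2 — 0.5 * rho * V^2 = 0.5 * 1025 * 110.8809 = 56826.46125
Step 3 — Rf = 56826.46125 * 3043 * 0.00272 ≈ 470350 N (5 s.f.)

470350 N


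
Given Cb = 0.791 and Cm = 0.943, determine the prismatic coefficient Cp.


Formula: Cp = Cb / Cm
Substituting: Cp = 0.791 / 0.943
Result: Cp ≈ 0.83881 (5 s.f.)

0.83881


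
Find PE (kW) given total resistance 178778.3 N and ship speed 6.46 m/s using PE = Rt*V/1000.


Formula: PE = Rt * V / 1000 (kW)
Step 1 — PE (W) = 178778.3 * 6.46 = 1154907.818 W
Step 2 — PE (kW) = 1154907.818 / 1000 ≈ 1154.9 kW (5 s.f.)

1154.9 kW


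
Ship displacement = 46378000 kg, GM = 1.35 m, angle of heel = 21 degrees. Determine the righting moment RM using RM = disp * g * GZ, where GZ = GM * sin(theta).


Formula: GZ = GM * sin(theta); RM = disp * g * GZ
Step 1 — GZ = 1.35 * sin(21°) = 1.35 * 0.358368 = 0.483797 m
Step 2 — RM = 46378000 * 9.81 * 0.483797 ≈ 220110000 N·m (5 s.f.)

220110000 N·m


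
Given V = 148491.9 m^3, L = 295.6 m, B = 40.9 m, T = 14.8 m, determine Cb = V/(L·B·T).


Formula: Cb = V / (L * B * T)
Step 1 — L * B * T = 295.6 * 40.9 * 14.8 = 178932.592 m^3
Step 2 — Cb = 148491.9 / 178932.592 ≈ 0.82988 (5 s.f.)

0.82988


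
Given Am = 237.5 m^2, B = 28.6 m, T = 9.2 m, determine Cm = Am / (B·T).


Formula: Cm = Am / (B * T)
Step 1 — B * T = 28.6 * 9.2 = 263.12 m^2
Step 2 — Cm = 237.5 / 263.12 ≈ 0.90263 (5 s.f.)

0.90263


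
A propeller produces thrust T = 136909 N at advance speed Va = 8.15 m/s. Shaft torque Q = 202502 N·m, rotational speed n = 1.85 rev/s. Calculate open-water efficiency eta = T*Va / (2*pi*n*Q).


Formula: eta = T * Va / (2 * pi * n * Q)
Step 1 — numerator = T * Va = 136909 * 8.15 = 1115808.35
Step 2 — 2 * pi * n = 2 * pi * 1.85 = 11.623893
Step 3 — denominator = 11.623893 * 202502 = 2353861.58
Step 4 — eta = 1115808.35 / 2353861.58 ≈ 0.47403 (5 s.f.)

0.47403


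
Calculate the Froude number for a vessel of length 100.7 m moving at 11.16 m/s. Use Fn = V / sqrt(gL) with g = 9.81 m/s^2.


Formula: Fn = V / sqrt(g * L)
Step 1 — g * L = 9.81 * 100.7 = 987.867
Step 2 — sqrt(g * L) = sqrt(987.867) = 31.430352
Step 3 — Fn = 11.16 / 31.430352 ≈ 0.35507 (5 s.f.)

0.35507


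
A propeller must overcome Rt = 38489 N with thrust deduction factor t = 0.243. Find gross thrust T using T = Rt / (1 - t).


Formula: T = Rt / (1 - t)
Step 1 — (1 - t) = 1 - 0.243 = 0.757
Step 2 — T = 38489 / 0.757 ≈ 50844 N (5 s.f.)

50844 N


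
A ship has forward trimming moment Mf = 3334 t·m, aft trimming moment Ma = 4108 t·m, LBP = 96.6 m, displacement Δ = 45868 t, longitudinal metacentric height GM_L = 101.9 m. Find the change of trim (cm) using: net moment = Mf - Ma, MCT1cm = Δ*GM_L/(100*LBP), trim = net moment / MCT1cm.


Formula: net trimming moment = Mf - Ma; MCT1cm = Δ*GM_L/(100*LBP); trim = net moment / MCT1cm
Step 1 — net trimming moment = 3334 - 4108 = -774 t·m
Step 2 — MCT1cm = 45868 * 101.9 / (100 * 96.6) = 483.8457 t·m/cm
Step 3 — trim = -774 / 483.8457 ≈ -1.5997 cm (5 s.f.)

-1.5997 cm


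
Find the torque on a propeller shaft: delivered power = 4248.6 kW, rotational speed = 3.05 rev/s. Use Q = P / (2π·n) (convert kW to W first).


Formula: Q = P_W / (2 * pi * n)
Step 1 — P_W = 4248.6 kW * 1000 = 4248600.0 W
Step 2 — 2 * pi * n = 2 * pi * 3.05 = 19.163715
Step 3 — Q = 4248600.0 / 19.163715 ≈ 221700 N·m (5 s.f.)

221700 N·m


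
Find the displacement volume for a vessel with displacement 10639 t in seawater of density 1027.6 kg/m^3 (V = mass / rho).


Formula: V = mass / rho
Step 1 — convert tonnes to kg: 10639 t * 1000 = 10639000 kg
Step 2 — V = 10639000 / 1027.6 ≈ 10353 m^3 (5 s.f.)

10353 m^3


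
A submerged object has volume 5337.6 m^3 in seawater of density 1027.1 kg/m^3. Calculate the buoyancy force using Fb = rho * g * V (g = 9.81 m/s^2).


Formula: Fb = rho * g * V
Substituting: Fb = 1027.1 * 9.81 * 5337.6
Intermediate: 1027.1 * 9.81 = 10075.851
Result: Fb = 10075.851 * 5337.6 ≈ 53781000 N (5 s.f.)

53781000 N


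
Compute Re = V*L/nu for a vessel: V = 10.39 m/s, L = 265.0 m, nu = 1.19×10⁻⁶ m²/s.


Formula: Re = V * L / nu
Step 1 — V * L = 10.39 * 265.0 = 2753.35 m^2/s
Step 2 — Re = 2753.35 / 1.19e-6 = 2.31e+09

2.31e+09


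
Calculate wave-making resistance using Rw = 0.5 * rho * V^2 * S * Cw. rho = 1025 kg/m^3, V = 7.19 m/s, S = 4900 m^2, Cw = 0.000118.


Formula: Rw = 0.5 * rho * V^2 * S * Cw
Step 1 — V^2 = 7.19^2 = 51.6961
Step 2 — 0.5 * rho * V^2 = 0.5 * 1025 * 51.6961 = 26494.25125
Step 3 — Rw = 26494.25125 * 4900 * 0.000118 ≈ 15319 N (5 s.f.)

15319 N


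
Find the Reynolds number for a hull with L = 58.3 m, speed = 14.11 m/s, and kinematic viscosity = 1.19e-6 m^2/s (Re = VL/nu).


Formula: Re = V * L / nu
Step 1 — V * L = 14.11 * 58.3 = 822.613 m^2/s
Step 2 — Re = 822.613 / 1.19e-6 = 6.91e+08

6.91e+08


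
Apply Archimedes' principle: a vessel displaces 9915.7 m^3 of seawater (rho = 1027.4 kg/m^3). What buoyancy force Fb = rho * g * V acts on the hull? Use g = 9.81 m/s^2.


Formula: Fb = rho * g * V
Substituting: Fb = 1027.4 * 9.81 * 9915.7
Intermediate: 1027.4 * 9.81 = 10078.794
Result: Fb = 10078.794 * 9915.7 ≈ 99938000 N (5 s.f.)

99938000 N


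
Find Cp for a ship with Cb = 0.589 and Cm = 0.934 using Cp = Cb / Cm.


Formula: Cp = Cb / Cm
Substituting: Cp = 0.589 / 0.934
Result: Cp ≈ 0.63062 (5 s.f.)

0.63062


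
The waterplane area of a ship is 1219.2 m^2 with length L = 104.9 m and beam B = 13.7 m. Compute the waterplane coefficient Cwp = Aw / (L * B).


Formula: Cwp = Aw / (L * B)
Step 1 — L * B = 104.9 * 13.7 = 1437.13 m^2
Step 2 — Cwp = 1219.2 / 1437.13 ≈ 0.84836 (5 s.f.)

0.84836


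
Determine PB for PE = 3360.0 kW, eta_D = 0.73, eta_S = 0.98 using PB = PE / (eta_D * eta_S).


Formula: PB = PE / (eta_D * eta_S)
Step 1 — combined efficiency = eta_D * eta_S = 0.73 * 0.98 = 0.7154
Step 2 — PB = 3360.0 / 0.7154 ≈ 4696.7 kW (5 s.f.)

4696.7 kW


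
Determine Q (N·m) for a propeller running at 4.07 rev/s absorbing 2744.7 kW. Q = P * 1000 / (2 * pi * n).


Formula: Q = P_W / (2 * pi * n)
Step 1 — P_W = 2744.7 kW * 1000 = 2744700.0 W
Step 2 — 2 * pi * n = 2 * pi * 4.07 = 25.572564
Step 3 — Q = 2744700.0 / 25.572564 ≈ 107330 N·m (5 s.f.)

107330 N·m


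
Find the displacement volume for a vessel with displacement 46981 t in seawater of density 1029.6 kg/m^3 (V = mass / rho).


Formula: V = mass / rho
Step 1 — convert tonnes to kg: 46981 t * 1000 = 46981000 kg
Step 2 — V = 46981000 / 1029.6 ≈ 45630 m^3 (5 s.f.)

45630 m^3


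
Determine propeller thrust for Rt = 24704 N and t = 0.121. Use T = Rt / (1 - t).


Formula: T = Rt / (1 - t)
Step 1 — (1 - t) = 1 - 0.121 = 0.879
Step 2 — T = 24704 / 0.879 ≈ 28105 N (5 s.f.)

28105 N


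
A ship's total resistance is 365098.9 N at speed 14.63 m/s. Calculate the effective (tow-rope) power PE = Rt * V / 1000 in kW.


Formula: PE = Rt * V / 1000 (kW)
Step 1 — PE (W) = 365098.9 * 14.63 = 5341396.907 W
Step 2 — PE (kW) = 5341396.907 / 1000 ≈ 5341.4 kW (5 s.f.)

5341.4 kW


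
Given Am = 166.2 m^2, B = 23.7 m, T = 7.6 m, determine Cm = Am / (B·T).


Formula: Cm = Am / (B * T)
Step 1 — B * T = 23.7 * 7.6 = 180.12 m^2
Step 2 — Cm = 166.2 / 180.12 ≈ 0.92272 (5 s.f.)

0.92272


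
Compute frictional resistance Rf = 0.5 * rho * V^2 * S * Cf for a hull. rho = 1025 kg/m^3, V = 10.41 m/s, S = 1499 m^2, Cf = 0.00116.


Formula: Rf = 0.5 * rho * V^2 * S * Cf
Step 1 — V^2 = 10.41^2 = 108.3681
Step 2 — 0.5 * rho * V^2 = 0.5 * 1025 * 108.3681 = 55538.65125
Step 3 — Rf = 55538.65125 * 1499 * 0.00116 ≈ 96573 N (5 s.f.)

96573 N


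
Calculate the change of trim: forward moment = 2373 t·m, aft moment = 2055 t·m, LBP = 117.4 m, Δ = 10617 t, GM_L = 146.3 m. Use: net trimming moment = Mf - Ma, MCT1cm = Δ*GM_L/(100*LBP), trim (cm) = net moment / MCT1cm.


Formula: net trimming moment = Mf - Ma; MCT1cm = Δ*GM_L/(100*LBP); trim = net moment / MCT1cm
Step 1 — net trimming moment = 2373 - 2055 = 318 t·m
Step 2 — MCT1cm = 10617 * 146.3 / (100 * 117.4) = 132.3055 t·m/cm
Step 3 — trim = 318 / 132.3055 ≈ 2.4035 cm (5 s.f.)

2.4035 cm


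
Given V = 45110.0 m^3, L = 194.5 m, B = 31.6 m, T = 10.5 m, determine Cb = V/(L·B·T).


Formula: Cb = V / (L * B * T)
Step 1 — L * B * T = 194.5 * 31.6 * 10.5 = 64535.1 m^3
Step 2 — Cb = 45110.0 / 64535.1 ≈ 0.69900 (5 s.f.)

0.69900


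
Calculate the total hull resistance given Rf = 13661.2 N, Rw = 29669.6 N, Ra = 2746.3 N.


Formula: Rt = Rf + Rw + Ra
Substituting: Rt = 13661.2 + 29669.6 + 2746.3
Result: Rt = 46077.1 N

46077.1 N


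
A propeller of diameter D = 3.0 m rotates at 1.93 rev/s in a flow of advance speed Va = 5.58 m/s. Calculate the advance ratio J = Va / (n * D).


Formula: J = Va / (n * D)
Step 1 — n * D = 1.93 * 3.0 = 5.79
Step 2 — J = 5.58 / 5.79 ≈ 0.96373 (5 s.f.)

0.96373


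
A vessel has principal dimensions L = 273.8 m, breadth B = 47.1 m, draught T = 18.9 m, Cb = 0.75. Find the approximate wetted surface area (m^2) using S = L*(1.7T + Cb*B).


Formula: S = 1.7*L*T + V/T with V = Cb*L*B*T, i.e. S = L * (1.7*T + Cb*B)
Step 1 — 1.7*T = 1.7 * 18.9 = 32.13 m
Step 2 — Cb*B = 0.75 * 47.1 = 35.325 m
Step 3 — 1.7*T + Cb*B = 32.13 + 35.325 = 67.455 m
Step 4 — S = 273.8 * 67.455 ≈ 18469 m^2 (5 s.f.)

18469 m^2


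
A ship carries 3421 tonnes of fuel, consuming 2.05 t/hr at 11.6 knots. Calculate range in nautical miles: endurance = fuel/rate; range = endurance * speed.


Formula: endurance = fuel / rate; range = endurance * speed
Step 1 — endurance = 3421 / 2.05 = 1668.7805 hours
Step 2 — range = 1668.7805 * 11.6 ≈ 19358 nautical miles (5 s.f.)

19358 NM


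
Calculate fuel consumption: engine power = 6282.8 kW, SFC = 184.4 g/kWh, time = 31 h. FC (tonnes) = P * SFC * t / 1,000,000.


Formula: FC (tonnes) = P * SFC * t / 1,000,000
Step 1 — P * SFC * t = 6282.8 * 184.4 * 31 = 35914997.92 g
Step 2 — FC (tonnes) = 35914997.92 / 1,000,000 ≈ 35.915 tonnes (5 s.f.)

35.915 tonnes


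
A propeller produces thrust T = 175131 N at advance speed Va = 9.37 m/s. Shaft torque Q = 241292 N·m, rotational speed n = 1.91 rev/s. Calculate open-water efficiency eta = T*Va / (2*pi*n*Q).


Formula: eta = T * Va / (2 * pi * n * Q)
Step 1 — numerator = T * Va = 175131 * 9.37 = 1640977.47
Step 2 — 2 * pi * n = 2 * pi * 1.91 = 12.000884
Step 3 — denominator = 12.000884 * 241292 = 2895717.3
Step 4 — eta = 1640977.47 / 2895717.3 ≈ 0.56669 (5 s.f.)

0.56669


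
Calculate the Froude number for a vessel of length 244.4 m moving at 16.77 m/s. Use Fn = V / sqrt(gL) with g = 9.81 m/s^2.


Formula: Fn = V / sqrt(g * L)
Step 1 — g * L = 9.81 * 244.4 = 2397.564
Step 2 — sqrt(g * L) = sqrt(2397.564) = 48.964926
Step 3 — Fn = 16.77 / 48.964926 ≈ 0.34249 (5 s.f.)

0.34249


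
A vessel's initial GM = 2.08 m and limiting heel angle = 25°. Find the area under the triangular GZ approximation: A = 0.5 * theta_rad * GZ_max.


Formula: GZ_max = GM * sin(theta); Area = 0.5 * theta_rad * GZ_max
Step 1 — GZ_max = 2.08 * sin(25°) = 2.08 * 0.422618 = 0.879045 m
Step 2 — theta_rad = 25 * pi/180 = 0.436332 rad
Step 3 — Area = 0.5 * 0.436332 * 0.879045 ≈ 0.19178 m·rad (5 s.f.)

0.19178 m·rad


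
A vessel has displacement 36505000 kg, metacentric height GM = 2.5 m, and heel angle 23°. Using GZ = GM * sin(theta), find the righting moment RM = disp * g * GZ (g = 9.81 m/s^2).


Formula: GZ = GM * sin(theta); RM = disp * g * GZ
Step 1 — GZ = 2.5 * sin(23°) = 2.5 * 0.390731 = 0.976827 m
Step 2 — RM = 36505000 * 9.81 * 0.976827 ≈ 349820000 N·m (5 s.f.)

349820000 N·m


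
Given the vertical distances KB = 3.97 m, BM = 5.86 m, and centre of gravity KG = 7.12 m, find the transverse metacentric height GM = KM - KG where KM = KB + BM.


Formula: GM = KB + BM - KG
Step 1 — KM = KB + BM = 3.97 + 5.86 = 9.83 m
Step 2 — GM = KM - KG = 9.83 - 7.12 = 2.71 m

2.71 m


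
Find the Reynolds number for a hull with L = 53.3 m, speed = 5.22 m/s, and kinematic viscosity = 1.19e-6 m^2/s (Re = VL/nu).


Formula: Re = V * L / nu
Step 1 — V * L = 5.22 * 53.3 = 278.226 m^2/s
Step 2 — Re = 278.226 / 1.19e-6 = 2.34e+08

2.34e+08


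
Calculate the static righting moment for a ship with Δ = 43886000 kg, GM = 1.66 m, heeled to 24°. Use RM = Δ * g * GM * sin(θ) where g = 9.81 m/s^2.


Formula: GZ = GM * sin(theta); RM = disp * g * GZ
Step 1 — GZ = 1.66 * sin(24°) = 1.66 * 0.406737 = 0.675183 m
Step 2 — RM = 43886000 * 9.81 * 0.675183 ≈ 290680000 N·m (5 s.f.)

290680000 N·m


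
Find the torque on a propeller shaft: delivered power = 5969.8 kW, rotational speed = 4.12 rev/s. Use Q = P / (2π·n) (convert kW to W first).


Formula: Q = P_W / (2 * pi * n)
Step 1 — P_W = 5969.8 kW * 1000 = 5969800.0 W
Step 2 — 2 * pi * n = 2 * pi * 4.12 = 25.886723
Step 3 — Q = 5969800.0 / 25.886723 ≈ 230610 N·m (5 s.f.)

230610 N·m


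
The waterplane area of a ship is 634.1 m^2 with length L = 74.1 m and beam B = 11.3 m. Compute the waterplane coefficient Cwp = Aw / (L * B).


Formula: Cwp = Aw / (L * B)
Step 1 — L * B = 74.1 * 11.3 = 837.33 m^2
Step 2 — Cwp = 634.1 / 837.33 ≈ 0.75729 (5 s.f.)

0.75729


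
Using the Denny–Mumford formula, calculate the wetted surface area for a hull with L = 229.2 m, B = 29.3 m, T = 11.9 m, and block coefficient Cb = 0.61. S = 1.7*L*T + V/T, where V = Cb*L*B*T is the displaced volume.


Formula: S = 1.7*L*T + V/T with V = Cb*L*B*T, i.e. S = L * (1.7*T + Cb*B)
Step 1 — 1.7*T = 1.7 * 11.9 = 20.23 m
Step 2 — Cb*B = 0.61 * 29.3 = 17.873 m
Step 3 — 1.7*T + Cb*B = 20.23 + 17.873 = 38.103 m
Step 4 — S = 229.2 * 38.103 ≈ 8733.2 m^2 (5 s.f.)

8733.2 m^2


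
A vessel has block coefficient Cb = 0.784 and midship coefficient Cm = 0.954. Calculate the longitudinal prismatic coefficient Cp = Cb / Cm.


Formula: Cp = Cb / Cm
Substituting: Cp = 0.784 / 0.954
Result: Cp ≈ 0.82180 (5 s.f.)

0.82180


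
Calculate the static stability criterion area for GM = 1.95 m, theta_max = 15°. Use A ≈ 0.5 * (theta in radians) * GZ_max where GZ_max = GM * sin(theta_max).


Formula: GZ_max = GM * sin(theta); Area = 0.5 * theta_rad * GZ_max
Step 1 — GZ_max = 1.95 * sin(15°) = 1.95 * 0.258819 = 0.504697 m
Step 2 — theta_rad = 15 * pi/180 = 0.261799 rad
Step 3 — Area = 0.5 * 0.261799 * 0.504697 ≈ 0.066065 m·rad (5 s.f.)

0.066065 m·rad


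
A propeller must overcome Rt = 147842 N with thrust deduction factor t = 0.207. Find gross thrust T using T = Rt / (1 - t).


Formula: T = Rt / (1 - t)
Step 1 — (1 - t) = 1 - 0.207 = 0.793
Step 2 — T = 147842 / 0.793 ≈ 186430 N (5 s.f.)

186430 N


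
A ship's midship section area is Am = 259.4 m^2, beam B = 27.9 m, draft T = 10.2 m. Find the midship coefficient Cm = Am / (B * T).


Formula: Cm = Am / (B * T)
Step 1 — B * T = 27.9 * 10.2 = 284.58 m^2
Step 2 — Cm = 259.4 / 284.58 ≈ 0.91152 (5 s.f.)

0.91152


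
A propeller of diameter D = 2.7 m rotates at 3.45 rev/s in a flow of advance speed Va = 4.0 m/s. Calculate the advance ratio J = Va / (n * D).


Formula: J = Va / (n * D)
Step 1 — n * D = 3.45 * 2.7 = 9.315
Step 2 — J = 4.0 / 9.315 ≈ 0.42941 (5 s.f.)

0.42941


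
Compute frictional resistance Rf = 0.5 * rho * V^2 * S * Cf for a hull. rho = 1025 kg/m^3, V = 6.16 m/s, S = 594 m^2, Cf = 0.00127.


Formula: Rf = 0.5 * rho * V^2 * S * Cf
Step 1 — V^2 = 6.16^2 = 37.9456
Step 2 — 0.5 * rho * V^2 = 0.5 * 1025 * 37.9456 = 19447.12
Step 3 — Rf = 19447.12 * 594 * 0.00127 ≈ 14671 N (5 s.f.)

14671 N


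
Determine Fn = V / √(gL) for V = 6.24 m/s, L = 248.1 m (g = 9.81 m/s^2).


Formula: Fn = V / sqrt(g * L)
Step 1 — g * L = 9.81 * 248.1 = 2433.861
Step 2 — sqrt(g * L) = sqrt(2433.861) = 49.334177
Step 3 — Fn = 6.24 / 49.334177 ≈ 0.12648 (5 s.f.)

0.12648


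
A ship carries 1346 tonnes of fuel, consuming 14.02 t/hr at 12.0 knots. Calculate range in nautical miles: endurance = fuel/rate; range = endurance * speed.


Formula: endurance = fuel / rate; range = endurance * speed
Step 1 — endurance = 1346 / 14.02 = 96.0057 hours
Step 2 — range = 96.0057 * 12.0 ≈ 1152.1 nautical miles (5 s.f.)

1152.1 NM


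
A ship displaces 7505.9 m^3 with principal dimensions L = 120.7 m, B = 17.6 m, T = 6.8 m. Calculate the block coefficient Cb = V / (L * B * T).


Formula: Cb = V / (L * B * T)
Step 1 — L * B * T = 120.7 * 17.6 * 6.8 = 14445.376 m^3
Step 2 — Cb = 7505.9 / 14445.376 ≈ 0.51961 (5 s.f.)

0.51961


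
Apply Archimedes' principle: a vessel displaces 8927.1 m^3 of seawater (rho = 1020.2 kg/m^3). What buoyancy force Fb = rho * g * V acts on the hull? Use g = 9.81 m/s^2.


Formula: Fb = rho * g * V
Substituting: Fb = 1020.2 * 9.81 * 8927.1
Intermediate: 1020.2 * 9.81 = 10008.162
Result: Fb = 10008.162 * 8927.1 ≈ 89344000 N (5 s.f.)

89344000 N


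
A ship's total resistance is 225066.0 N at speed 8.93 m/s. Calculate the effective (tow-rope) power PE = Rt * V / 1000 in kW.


Formula: PE = Rt * V / 1000 (kW)
Step 1 — PE (W) = 225066.0 * 8.93 = 2009839.38 W
Step 2 — PE (kW) = 2009839.38 / 1000 ≈ 2009.8 kW (5 s.f.)

2009.8 kW


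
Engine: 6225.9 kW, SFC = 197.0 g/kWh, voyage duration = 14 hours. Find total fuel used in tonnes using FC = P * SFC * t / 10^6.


Formula: FC (tonnes) = P * SFC * t / 1,000,000
Step 1 — P * SFC * t = 6225.9 * 197.0 * 14 = 17171032.2 g
Step 2 — FC (tonnes) = 17171032.2 / 1,000,000 ≈ 17.171 tonnes (5 s.f.)

17.171 tonnes


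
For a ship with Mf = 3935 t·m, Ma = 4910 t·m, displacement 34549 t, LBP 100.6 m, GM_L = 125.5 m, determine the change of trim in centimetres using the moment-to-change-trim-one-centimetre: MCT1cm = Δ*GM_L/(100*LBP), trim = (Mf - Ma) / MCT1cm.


Formula: net trimming moment = Mf - Ma; MCT1cm = Δ*GM_L/(100*LBP); trim = net moment / MCT1cm
Step 1 — net trimming moment = 3935 - 4910 = -975 t·m
Step 2 — MCT1cm = 34549 * 125.5 / (100 * 100.6) = 431.0039 t·m/cm
Step 3 — trim = -975 / 431.0039 ≈ -2.2622 cm (5 s.f.)

-2.2622 cm


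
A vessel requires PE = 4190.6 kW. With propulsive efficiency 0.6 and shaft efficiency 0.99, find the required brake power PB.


Formula: PB = PE / (eta_D * eta_S)
Step 1 — combined efficiency = eta_D * eta_S = 0.6 * 0.99 = 0.594
Step 2 — PB = 4190.6 / 0.594 ≈ 7054.9 kW (5 s.f.)

7054.9 kW


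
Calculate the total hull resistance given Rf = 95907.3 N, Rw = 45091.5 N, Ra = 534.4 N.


Formula: Rt = Rf + Rw + Ra
Substituting: Rt = 95907.3 + 45091.5 + 534.4
Result: Rt = 141533.2 N

141533.2 N


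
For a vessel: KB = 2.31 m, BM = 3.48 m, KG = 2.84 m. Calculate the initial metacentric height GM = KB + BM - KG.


Formula: GM = KB + BM - KG
Step 1 — KM = KB + BM = 2.31 + 3.48 = 5.79 m
Step 2 — GM = KM - KG = 5.79 - 2.84 = 2.95 m

2.95 m


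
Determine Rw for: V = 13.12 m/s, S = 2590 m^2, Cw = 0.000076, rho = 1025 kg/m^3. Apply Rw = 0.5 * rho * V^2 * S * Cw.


Formula: Rw = 0.5 * rho * V^2 * S * Cw
Step 1 — V^2 = 13.12^2 = 172.1344
Step 2 — 0.5 * rho * V^2 = 0.5 * 1025 * 172.1344 = 88218.88
Step 3 — Rw = 88218.88 * 2590 * 0.000076 ≈ 17365 N (5 s.f.)

17365 N


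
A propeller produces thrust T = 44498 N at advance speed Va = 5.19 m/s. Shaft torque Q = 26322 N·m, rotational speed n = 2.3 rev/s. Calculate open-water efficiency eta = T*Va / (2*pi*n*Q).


Formula: eta = T * Va / (2 * pi * n * Q)
Step 1 — numerator = T * Va = 44498 * 5.19 = 230944.62
Step 2 — 2 * pi * n = 2 * pi * 2.3 = 14.451326
Step 3 — denominator = 14.451326 * 26322 = 380387.8
Step 4 — eta = 230944.62 / 380387.8 ≈ 0.60713 (5 s.f.)

0.60713


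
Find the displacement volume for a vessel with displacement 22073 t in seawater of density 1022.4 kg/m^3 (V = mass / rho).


Formula: V = mass / rho
Step 1 — convert tonnes to kg: 22073 t * 1000 = 22073000 kg
Step 2 — V = 22073000 / 1022.4 ≈ 21589 m^3 (5 s.f.)

21589 m^3


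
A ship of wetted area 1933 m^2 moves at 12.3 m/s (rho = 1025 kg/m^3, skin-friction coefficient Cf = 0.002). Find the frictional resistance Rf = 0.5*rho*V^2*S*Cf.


Formula: Rf = 0.5 * rho * V^2 * S * Cf
Step 1 — V^2 = 12.3^2 = 151.29
Step 2 — 0.5 * rho * V^2 = 0.5 * 1025 * 151.29 = 77536.125
Step 3 — Rf = 77536.125 * 1933 * 0.002 ≈ 299750 N (5 s.f.)

299750 N


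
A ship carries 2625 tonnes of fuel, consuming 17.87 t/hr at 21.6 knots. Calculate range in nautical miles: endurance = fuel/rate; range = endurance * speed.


Formula: endurance = fuel / rate; range = endurance * speed
Step 1 — endurance = 2625 / 17.87 = 146.8942 hours
Step 2 — range = 146.8942 * 21.6 ≈ 3172.9 nautical miles (5 s.f.)

3172.9 NM


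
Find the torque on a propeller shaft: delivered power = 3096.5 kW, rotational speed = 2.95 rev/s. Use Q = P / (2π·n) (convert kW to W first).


Formula: Q = P_W / (2 * pi * n)
Step 1 — P_W = 3096.5 kW * 1000 = 3096500.0 W
Step 2 — 2 * pi * n = 2 * pi * 2.95 = 18.535397
Step 3 — Q = 3096500.0 / 18.535397 ≈ 167060 N·m (5 s.f.)

167060 N·m


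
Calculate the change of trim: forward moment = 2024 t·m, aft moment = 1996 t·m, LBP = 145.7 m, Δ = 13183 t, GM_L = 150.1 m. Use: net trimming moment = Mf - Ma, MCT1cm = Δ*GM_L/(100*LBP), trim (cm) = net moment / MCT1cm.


Formula: net trimming moment = Mf - Ma; MCT1cm = Δ*GM_L/(100*LBP); trim = net moment / MCT1cm
Step 1 — net trimming moment = 2024 - 1996 = 28 t·m
Step 2 — MCT1cm = 13183 * 150.1 / (100 * 145.7) = 135.8111 t·m/cm
Step 3 — trim = 28 / 135.8111 ≈ 0.20617 cm (5 s.f.)

0.20617 cm


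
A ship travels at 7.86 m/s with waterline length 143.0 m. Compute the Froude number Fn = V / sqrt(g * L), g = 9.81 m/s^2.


Formula: Fn = V / sqrt(g * L)
Step 1 — g * L = 9.81 * 143.0 = 1402.83
Step 2 — sqrt(g * L) = sqrt(1402.83) = 37.454372
Step 3 — Fn = 7.86 / 37.454372 ≈ 0.20986 (5 s.f.)

0.20986


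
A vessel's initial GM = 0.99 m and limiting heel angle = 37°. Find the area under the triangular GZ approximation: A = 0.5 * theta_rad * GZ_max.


Formula: GZ_max = GM * sin(theta); Area = 0.5 * theta_rad * GZ_max
Step 1 — GZ_max = 0.99 * sin(37°) = 0.99 * 0.601815 = 0.595797 m
Step 2 — theta_rad = 37 * pi/180 = 0.645772 rad
Step 3 — Area = 0.5 * 0.645772 * 0.595797 ≈ 0.19237 m·rad (5 s.f.)

0.19237 m·rad


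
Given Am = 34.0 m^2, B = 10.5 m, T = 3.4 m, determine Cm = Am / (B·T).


Formula: Cm = Am / (B * T)
Step 1 — B * T = 10.5 * 3.4 = 35.7 m^2
Step 2 — Cm = 34.0 / 35.7 ≈ 0.95238 (5 s.f.)

0.95238


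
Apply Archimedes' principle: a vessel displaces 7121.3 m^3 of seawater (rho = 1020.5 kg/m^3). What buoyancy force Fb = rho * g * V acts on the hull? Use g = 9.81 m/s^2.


Formula: Fb = rho * g * V
Substituting: Fb = 1020.5 * 9.81 * 7121.3
Intermediate: 1020.5 * 9.81 = 10011.105
Result: Fb = 10011.105 * 7121.3 ≈ 71292000 N (5 s.f.)

71292000 N


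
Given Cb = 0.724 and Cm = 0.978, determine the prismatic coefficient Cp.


Formula: Cp = Cb / Cm
Substituting: Cp = 0.724 / 0.978
Result: Cp ≈ 0.74029 (5 s.f.)

0.74029


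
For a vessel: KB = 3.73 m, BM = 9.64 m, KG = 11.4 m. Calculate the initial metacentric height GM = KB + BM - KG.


Formula: GM = KB + BM - KG
Step 1 — KM = KB + BM = 3.73 + 9.64 = 13.37 m
Step 2 — GM = KM - KG = 13.37 - 11.4 = 1.97 m

1.97 m


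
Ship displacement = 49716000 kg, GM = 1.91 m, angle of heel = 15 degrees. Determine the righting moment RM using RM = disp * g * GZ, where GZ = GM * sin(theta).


Formula: GZ = GM * sin(theta); RM = disp * g * GZ
Step 1 — GZ = 1.91 * sin(15°) = 1.91 * 0.258819 = 0.494344 m
Step 2 — RM = 49716000 * 9.81 * 0.494344 ≈ 241100000 N·m (5 s.f.)

241100000 N·m


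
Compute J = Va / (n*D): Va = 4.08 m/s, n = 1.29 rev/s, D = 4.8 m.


Formula: J = Va / (n * D)
Step 1 — n * D = 1.29 * 4.8 = 6.192
Step 2 — J = 4.08 / 6.192 ≈ 0.65891 (5 s.f.)

0.65891


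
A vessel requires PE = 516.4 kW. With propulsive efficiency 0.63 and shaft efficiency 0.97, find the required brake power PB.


Formula: PB = PE / (eta_D * eta_S)
Step 1 — combined efficiency = eta_D * eta_S = 0.63 * 0.97 = 0.6111
Step 2 — PB = 516.4 / 0.6111 ≈ 845.03 kW (5 s.f.)

845.03 kW


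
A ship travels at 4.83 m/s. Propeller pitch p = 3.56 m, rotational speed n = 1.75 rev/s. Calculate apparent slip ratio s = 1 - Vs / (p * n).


Formula: s = 1 - Vs / (p * n)
Step 1 — p * n = 3.56 * 1.75 = 6.23
Step 2 — Vs / (p*n) = 4.83 / 6.23 = 0.775281 (6 d.p.)
Step 3 — s = 1 - 0.775281 = 0.224719

0.224719


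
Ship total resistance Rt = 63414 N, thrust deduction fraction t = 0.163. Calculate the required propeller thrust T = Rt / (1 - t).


Formula: T = Rt / (1 - t)
Step 1 — (1 - t) = 1 - 0.163 = 0.837
Step 2 — T = 63414 / 0.837 ≈ 75763 N (5 s.f.)

75763 N


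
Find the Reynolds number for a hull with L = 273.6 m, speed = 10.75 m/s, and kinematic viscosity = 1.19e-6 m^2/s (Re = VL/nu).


Formula: Re = V * L / nu
Step 1 — V * L = 10.75 * 273.6 = 2941.2 m^2/s
Step 2 — Re = 2941.2 / 1.19e-6 = 2.47e+09

2.47e+09


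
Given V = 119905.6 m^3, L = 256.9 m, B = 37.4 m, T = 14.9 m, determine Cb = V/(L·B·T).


Formula: Cb = V / (L * B * T)
Step 1 — L * B * T = 256.9 * 37.4 * 14.9 = 143160.094 m^3
Step 2 — Cb = 119905.6 / 143160.094 ≈ 0.83756 (5 s.f.)

0.83756


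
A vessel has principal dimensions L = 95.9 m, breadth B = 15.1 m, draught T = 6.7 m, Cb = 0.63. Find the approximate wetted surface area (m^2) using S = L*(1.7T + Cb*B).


Formula: S = 1.7*L*T + V/T with V = Cb*L*B*T, i.e. S = L * (1.7*T + Cb*B)
Step 1 — 1.7*T = 1.7 * 6.7 = 11.39 m
Step 2 — Cb*B = 0.63 * 15.1 = 9.513 m
Step 3 — 1.7*T + Cb*B = 11.39 + 9.513 = 20.903 m
Step 4 — S = 95.9 * 20.903 ≈ 2004.6 m^2 (5 s.f.)

2004.6 m^2


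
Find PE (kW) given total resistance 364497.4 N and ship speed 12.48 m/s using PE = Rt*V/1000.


Formula: PE = Rt * V / 1000 (kW)
Step 1 — PE (W) = 364497.4 * 12.48 = 4548927.552 W
Step 2 — PE (kW) = 4548927.552 / 1000 ≈ 4548.9 kW (5 s.f.)

4548.9 kW


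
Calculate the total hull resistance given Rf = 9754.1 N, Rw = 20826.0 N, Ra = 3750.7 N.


Formula: Rt = Rf + Rw + Ra
Substituting: Rt = 9754.1 + 20826.0 + 3750.7
Result: Rt = 34330.8 N

34330.8 N


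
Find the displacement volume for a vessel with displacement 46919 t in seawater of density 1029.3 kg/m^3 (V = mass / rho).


Formula: V = mass / rho
Step 1 — convert tonnes to kg: 46919 t * 1000 = 46919000 kg
Step 2 — V = 46919000 / 1029.3 ≈ 45583 m^3 (5 s.f.)

45583 m^3


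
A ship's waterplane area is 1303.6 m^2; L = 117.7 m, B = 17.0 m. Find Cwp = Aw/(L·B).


Formula: Cwp = Aw / (L * B)
Step 1 — L * B = 117.7 * 17.0 = 2000.9 m^2
Step 2 — Cwp = 1303.6 / 2000.9 ≈ 0.65151 (5 s.f.)

0.65151


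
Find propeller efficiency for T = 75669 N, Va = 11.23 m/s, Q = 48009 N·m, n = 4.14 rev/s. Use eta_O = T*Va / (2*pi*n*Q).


Formula: eta = T * Va / (2 * pi * n * Q)
Step 1 — numerator = T * Va = 75669 * 11.23 = 849762.87
Step 2 — 2 * pi * n = 2 * pi * 4.14 = 26.012387
Step 3 — denominator = 26.012387 * 48009 = 1248828.69
Step 4 — eta = 849762.87 / 1248828.69 ≈ 0.68045 (5 s.f.)

0.68045


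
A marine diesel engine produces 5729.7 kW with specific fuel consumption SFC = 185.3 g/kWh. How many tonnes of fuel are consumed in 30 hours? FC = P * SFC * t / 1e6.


Formula: FC (tonnes) = P * SFC * t / 1,000,000
Step 1 — P * SFC * t = 5729.7 * 185.3 * 30 = 31851402.3 g
Step 2 — FC (tonnes) = 31851402.3 / 1,000,000 ≈ 31.851 tonnes (5 s.f.)

31.851 tonnes


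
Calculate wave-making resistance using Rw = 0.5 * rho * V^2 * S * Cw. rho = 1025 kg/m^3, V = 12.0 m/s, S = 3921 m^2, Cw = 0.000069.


Formula: Rw = 0.5 * rho * V^2 * S * Cw
Step 1 — V^2 = 12.0^2 = 144.0
Step 2 — 0.5 * rho * V^2 = 0.5 * 1025 * 144.0 = 73800.0
Step 3 — Rw = 73800.0 * 3921 * 0.000069 ≈ 19967 N (5 s.f.)

19967 N


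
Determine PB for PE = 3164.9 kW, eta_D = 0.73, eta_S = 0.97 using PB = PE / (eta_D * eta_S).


Formula: PB = PE / (eta_D * eta_S)
Step 1 — combined efficiency = eta_D * eta_S = 0.73 * 0.97 = 0.7081
Step 2 — PB = 3164.9 / 0.7081 ≈ 4469.6 kW (5 s.f.)

4469.6 kW


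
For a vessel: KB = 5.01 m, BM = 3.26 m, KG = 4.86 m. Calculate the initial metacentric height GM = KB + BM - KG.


Formula: GM = KB + BM - KG
Step 1 — KM = KB + BM = 5.01 + 3.26 = 8.27 m
Step 2 — GM = KM - KG = 8.27 - 4.86 = 3.41 m

3.41 m
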